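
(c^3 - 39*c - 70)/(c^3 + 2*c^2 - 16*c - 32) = (c^2 - 2*c - 35)/(c^2 - 16)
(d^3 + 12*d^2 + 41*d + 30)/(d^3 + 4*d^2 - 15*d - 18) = (d + 5)/(d - 3)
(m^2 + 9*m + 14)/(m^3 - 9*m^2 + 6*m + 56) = (m + 7)/(m^2 - 11*m + 28)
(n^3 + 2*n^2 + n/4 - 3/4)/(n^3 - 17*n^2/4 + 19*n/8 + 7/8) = 2*(4*n^3 + 8*n^2 + n - 3)/(8*n^3 - 34*n^2 + 19*n + 7)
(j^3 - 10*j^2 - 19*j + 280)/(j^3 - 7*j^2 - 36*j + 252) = (j^2 - 3*j - 40)/(j^2 - 36)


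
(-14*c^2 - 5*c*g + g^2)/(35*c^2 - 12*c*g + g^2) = (-2*c - g)/(5*c - g)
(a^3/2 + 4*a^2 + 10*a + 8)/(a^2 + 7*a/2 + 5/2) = (a^3 + 8*a^2 + 20*a + 16)/(2*a^2 + 7*a + 5)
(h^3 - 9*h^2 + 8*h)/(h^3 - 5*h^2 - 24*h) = (h - 1)/(h + 3)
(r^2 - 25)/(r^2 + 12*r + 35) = (r - 5)/(r + 7)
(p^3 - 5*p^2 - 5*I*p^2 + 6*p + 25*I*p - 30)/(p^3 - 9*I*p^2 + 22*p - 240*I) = (p^2 + p*(-5 + I) - 5*I)/(p^2 - 3*I*p + 40)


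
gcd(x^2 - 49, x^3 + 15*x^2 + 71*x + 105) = x + 7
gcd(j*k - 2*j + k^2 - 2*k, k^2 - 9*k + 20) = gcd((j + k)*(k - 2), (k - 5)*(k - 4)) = 1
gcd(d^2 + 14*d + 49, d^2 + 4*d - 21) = d + 7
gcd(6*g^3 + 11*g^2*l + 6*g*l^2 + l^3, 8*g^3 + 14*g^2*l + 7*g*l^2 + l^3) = 2*g^2 + 3*g*l + l^2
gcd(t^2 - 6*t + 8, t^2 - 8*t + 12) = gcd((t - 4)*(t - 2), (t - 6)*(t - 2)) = t - 2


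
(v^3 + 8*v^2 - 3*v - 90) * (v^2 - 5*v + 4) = v^5 + 3*v^4 - 39*v^3 - 43*v^2 + 438*v - 360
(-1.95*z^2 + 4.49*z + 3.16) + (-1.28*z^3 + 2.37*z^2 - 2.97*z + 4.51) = -1.28*z^3 + 0.42*z^2 + 1.52*z + 7.67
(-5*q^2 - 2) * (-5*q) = 25*q^3 + 10*q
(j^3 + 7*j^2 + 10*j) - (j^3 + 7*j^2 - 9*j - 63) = 19*j + 63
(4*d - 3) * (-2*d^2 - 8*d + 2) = -8*d^3 - 26*d^2 + 32*d - 6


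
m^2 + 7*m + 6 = (m + 1)*(m + 6)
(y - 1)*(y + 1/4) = y^2 - 3*y/4 - 1/4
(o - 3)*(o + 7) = o^2 + 4*o - 21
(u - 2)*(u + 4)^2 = u^3 + 6*u^2 - 32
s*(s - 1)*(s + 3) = s^3 + 2*s^2 - 3*s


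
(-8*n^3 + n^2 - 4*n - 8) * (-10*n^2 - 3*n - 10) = 80*n^5 + 14*n^4 + 117*n^3 + 82*n^2 + 64*n + 80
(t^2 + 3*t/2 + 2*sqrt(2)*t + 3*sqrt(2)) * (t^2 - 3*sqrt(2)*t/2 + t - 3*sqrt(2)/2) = t^4 + sqrt(2)*t^3/2 + 5*t^3/2 - 9*t^2/2 + 5*sqrt(2)*t^2/4 - 15*t + 3*sqrt(2)*t/4 - 9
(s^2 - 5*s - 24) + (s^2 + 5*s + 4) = 2*s^2 - 20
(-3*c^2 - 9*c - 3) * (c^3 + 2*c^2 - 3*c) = -3*c^5 - 15*c^4 - 12*c^3 + 21*c^2 + 9*c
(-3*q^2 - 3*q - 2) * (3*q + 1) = -9*q^3 - 12*q^2 - 9*q - 2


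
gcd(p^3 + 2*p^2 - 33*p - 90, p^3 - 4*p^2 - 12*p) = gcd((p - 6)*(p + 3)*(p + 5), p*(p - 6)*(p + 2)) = p - 6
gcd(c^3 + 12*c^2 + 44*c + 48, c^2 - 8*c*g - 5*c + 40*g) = 1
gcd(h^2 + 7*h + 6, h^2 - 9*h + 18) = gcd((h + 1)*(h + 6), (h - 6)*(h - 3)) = 1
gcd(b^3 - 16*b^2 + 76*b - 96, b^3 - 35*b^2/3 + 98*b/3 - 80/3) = b^2 - 10*b + 16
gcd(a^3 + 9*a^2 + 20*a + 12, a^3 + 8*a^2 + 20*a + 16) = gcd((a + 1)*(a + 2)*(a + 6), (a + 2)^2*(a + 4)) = a + 2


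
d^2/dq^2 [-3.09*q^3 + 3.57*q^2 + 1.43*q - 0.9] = 7.14 - 18.54*q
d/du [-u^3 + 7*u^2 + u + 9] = -3*u^2 + 14*u + 1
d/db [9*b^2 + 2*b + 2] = 18*b + 2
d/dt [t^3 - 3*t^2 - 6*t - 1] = 3*t^2 - 6*t - 6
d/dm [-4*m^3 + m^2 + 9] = 2*m*(1 - 6*m)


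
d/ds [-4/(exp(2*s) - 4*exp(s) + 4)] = 8*(exp(s) - 2)*exp(s)/(exp(2*s) - 4*exp(s) + 4)^2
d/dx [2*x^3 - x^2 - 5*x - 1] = 6*x^2 - 2*x - 5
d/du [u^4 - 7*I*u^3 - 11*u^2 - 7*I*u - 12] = 4*u^3 - 21*I*u^2 - 22*u - 7*I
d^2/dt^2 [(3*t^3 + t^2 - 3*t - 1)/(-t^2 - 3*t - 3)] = 6*(-4*t^3 - 23*t^2 - 33*t - 10)/(t^6 + 9*t^5 + 36*t^4 + 81*t^3 + 108*t^2 + 81*t + 27)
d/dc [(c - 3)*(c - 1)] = 2*c - 4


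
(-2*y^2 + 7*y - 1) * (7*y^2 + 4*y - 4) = -14*y^4 + 41*y^3 + 29*y^2 - 32*y + 4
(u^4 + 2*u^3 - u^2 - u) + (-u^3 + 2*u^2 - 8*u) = u^4 + u^3 + u^2 - 9*u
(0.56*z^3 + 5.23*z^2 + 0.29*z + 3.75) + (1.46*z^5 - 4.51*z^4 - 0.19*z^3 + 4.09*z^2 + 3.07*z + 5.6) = 1.46*z^5 - 4.51*z^4 + 0.37*z^3 + 9.32*z^2 + 3.36*z + 9.35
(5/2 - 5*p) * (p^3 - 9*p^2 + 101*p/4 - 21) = -5*p^4 + 95*p^3/2 - 595*p^2/4 + 1345*p/8 - 105/2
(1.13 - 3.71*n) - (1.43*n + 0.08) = 1.05 - 5.14*n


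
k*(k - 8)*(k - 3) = k^3 - 11*k^2 + 24*k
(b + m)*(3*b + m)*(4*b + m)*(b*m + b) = 12*b^4*m + 12*b^4 + 19*b^3*m^2 + 19*b^3*m + 8*b^2*m^3 + 8*b^2*m^2 + b*m^4 + b*m^3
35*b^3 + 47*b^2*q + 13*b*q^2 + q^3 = (b + q)*(5*b + q)*(7*b + q)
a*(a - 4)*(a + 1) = a^3 - 3*a^2 - 4*a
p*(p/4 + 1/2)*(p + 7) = p^3/4 + 9*p^2/4 + 7*p/2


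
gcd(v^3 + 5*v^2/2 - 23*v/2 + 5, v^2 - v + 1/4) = v - 1/2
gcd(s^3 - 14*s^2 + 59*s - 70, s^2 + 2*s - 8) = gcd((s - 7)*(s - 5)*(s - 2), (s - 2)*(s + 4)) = s - 2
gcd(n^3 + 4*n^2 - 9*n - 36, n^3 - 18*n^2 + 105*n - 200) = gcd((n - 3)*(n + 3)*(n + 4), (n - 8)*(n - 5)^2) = 1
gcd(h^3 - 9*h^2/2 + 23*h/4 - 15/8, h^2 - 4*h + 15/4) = h^2 - 4*h + 15/4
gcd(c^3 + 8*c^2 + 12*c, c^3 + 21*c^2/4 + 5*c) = c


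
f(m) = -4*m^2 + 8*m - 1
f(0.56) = 2.23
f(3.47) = -21.40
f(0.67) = 2.56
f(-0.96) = -12.37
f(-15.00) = -1021.00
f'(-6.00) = 56.00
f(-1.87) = -29.95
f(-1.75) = -27.25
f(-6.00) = -193.00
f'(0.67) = 2.64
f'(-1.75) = 22.00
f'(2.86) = -14.88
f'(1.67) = -5.36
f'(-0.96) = 15.68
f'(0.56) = 3.52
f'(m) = 8 - 8*m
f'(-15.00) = 128.00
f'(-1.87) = 22.96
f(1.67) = 1.20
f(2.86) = -10.84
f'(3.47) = -19.76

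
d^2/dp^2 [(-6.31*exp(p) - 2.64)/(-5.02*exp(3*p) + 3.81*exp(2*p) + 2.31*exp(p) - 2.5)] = (636.058096*exp(6*p) + 236.702538*exp(5*p) - 171.140169*exp(4*p) - 992.949361*exp(3*p) + 132.133212*exp(2*p) + 151.111554*exp(p) + 54.6835)*exp(p)/(126.506008*exp(9*p) - 288.040572*exp(8*p) + 43.973694*exp(7*p) + 398.785791*exp(6*p) - 307.127907*exp(5*p) - 126.063873*exp(4*p) + 213.815109*exp(3*p) - 31.41675*exp(2*p) - 43.3125*exp(p) + 15.625)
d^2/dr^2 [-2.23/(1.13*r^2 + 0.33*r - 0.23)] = (5.694974*r^2 + 1.663134*r - 2.23*(2.26*r + 0.33)*(4.52*r + 0.66) - 1.159154)/(1.13*r^2 + 0.33*r - 0.23)^3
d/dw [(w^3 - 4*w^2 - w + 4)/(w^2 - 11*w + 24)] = (w^4 - 22*w^3 + 117*w^2 - 200*w + 20)/(w^4 - 22*w^3 + 169*w^2 - 528*w + 576)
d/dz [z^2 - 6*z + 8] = 2*z - 6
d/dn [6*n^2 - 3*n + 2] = 12*n - 3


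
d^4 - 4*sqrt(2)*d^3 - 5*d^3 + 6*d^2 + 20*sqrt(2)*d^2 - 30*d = d*(d - 5)*(d - 3*sqrt(2))*(d - sqrt(2))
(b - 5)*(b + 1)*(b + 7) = b^3 + 3*b^2 - 33*b - 35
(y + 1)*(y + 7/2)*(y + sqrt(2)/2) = y^3 + sqrt(2)*y^2/2 + 9*y^2/2 + 9*sqrt(2)*y/4 + 7*y/2 + 7*sqrt(2)/4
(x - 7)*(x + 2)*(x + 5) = x^3 - 39*x - 70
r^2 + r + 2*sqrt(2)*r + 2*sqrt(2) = (r + 1)*(r + 2*sqrt(2))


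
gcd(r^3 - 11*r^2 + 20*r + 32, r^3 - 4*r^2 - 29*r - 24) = r^2 - 7*r - 8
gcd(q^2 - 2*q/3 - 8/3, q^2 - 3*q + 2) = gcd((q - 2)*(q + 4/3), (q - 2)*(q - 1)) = q - 2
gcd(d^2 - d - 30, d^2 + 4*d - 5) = d + 5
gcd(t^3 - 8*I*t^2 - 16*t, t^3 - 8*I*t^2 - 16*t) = t^3 - 8*I*t^2 - 16*t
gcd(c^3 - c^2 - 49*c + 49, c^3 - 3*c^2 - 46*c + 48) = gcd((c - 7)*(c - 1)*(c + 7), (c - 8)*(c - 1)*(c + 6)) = c - 1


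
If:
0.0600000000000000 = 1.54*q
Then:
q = 0.04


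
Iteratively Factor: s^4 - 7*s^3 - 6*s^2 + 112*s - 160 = (s - 4)*(s^3 - 3*s^2 - 18*s + 40) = (s - 5)*(s - 4)*(s^2 + 2*s - 8) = (s - 5)*(s - 4)*(s - 2)*(s + 4)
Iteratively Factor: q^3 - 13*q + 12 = (q - 1)*(q^2 + q - 12) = (q - 3)*(q - 1)*(q + 4)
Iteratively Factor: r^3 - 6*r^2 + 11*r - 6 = (r - 1)*(r^2 - 5*r + 6) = (r - 3)*(r - 1)*(r - 2)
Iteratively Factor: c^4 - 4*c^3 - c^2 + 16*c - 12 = (c - 1)*(c^3 - 3*c^2 - 4*c + 12) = (c - 2)*(c - 1)*(c^2 - c - 6) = (c - 3)*(c - 2)*(c - 1)*(c + 2)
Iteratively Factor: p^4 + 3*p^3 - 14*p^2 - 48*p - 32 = (p - 4)*(p^3 + 7*p^2 + 14*p + 8) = (p - 4)*(p + 4)*(p^2 + 3*p + 2) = (p - 4)*(p + 1)*(p + 4)*(p + 2)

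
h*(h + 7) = h^2 + 7*h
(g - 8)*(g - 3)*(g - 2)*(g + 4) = g^4 - 9*g^3 - 6*g^2 + 136*g - 192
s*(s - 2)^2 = s^3 - 4*s^2 + 4*s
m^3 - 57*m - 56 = (m - 8)*(m + 1)*(m + 7)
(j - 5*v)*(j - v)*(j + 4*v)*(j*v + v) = j^4*v - 2*j^3*v^2 + j^3*v - 19*j^2*v^3 - 2*j^2*v^2 + 20*j*v^4 - 19*j*v^3 + 20*v^4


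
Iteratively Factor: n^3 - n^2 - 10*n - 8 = (n + 1)*(n^2 - 2*n - 8) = (n + 1)*(n + 2)*(n - 4)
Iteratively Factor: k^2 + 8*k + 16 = (k + 4)*(k + 4)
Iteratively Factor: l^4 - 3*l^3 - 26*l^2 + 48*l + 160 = (l + 4)*(l^3 - 7*l^2 + 2*l + 40) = (l - 4)*(l + 4)*(l^2 - 3*l - 10) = (l - 5)*(l - 4)*(l + 4)*(l + 2)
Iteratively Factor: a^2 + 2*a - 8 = (a + 4)*(a - 2)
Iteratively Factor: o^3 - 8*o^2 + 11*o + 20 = (o - 4)*(o^2 - 4*o - 5) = (o - 4)*(o + 1)*(o - 5)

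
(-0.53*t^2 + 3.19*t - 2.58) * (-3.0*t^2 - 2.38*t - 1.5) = 1.59*t^4 - 8.3086*t^3 + 0.942800000000001*t^2 + 1.3554*t + 3.87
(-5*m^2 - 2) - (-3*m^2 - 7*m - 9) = -2*m^2 + 7*m + 7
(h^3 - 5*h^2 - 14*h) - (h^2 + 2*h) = h^3 - 6*h^2 - 16*h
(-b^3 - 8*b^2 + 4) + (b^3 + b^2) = 4 - 7*b^2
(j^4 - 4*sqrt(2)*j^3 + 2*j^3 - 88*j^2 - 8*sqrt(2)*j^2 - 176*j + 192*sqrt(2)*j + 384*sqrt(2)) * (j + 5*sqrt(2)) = j^5 + sqrt(2)*j^4 + 2*j^4 - 128*j^3 + 2*sqrt(2)*j^3 - 248*sqrt(2)*j^2 - 256*j^2 - 496*sqrt(2)*j + 1920*j + 3840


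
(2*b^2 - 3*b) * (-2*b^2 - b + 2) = -4*b^4 + 4*b^3 + 7*b^2 - 6*b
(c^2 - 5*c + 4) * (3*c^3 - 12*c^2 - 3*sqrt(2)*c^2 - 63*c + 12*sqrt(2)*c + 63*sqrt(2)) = 3*c^5 - 27*c^4 - 3*sqrt(2)*c^4 + 9*c^3 + 27*sqrt(2)*c^3 - 9*sqrt(2)*c^2 + 267*c^2 - 267*sqrt(2)*c - 252*c + 252*sqrt(2)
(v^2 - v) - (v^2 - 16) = 16 - v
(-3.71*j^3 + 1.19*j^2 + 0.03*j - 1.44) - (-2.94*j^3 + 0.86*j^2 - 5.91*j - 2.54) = -0.77*j^3 + 0.33*j^2 + 5.94*j + 1.1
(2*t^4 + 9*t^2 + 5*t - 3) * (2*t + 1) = 4*t^5 + 2*t^4 + 18*t^3 + 19*t^2 - t - 3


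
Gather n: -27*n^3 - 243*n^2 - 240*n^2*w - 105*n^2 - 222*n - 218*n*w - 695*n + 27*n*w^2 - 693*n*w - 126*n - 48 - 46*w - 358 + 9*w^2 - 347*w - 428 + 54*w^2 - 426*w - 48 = -27*n^3 + n^2*(-240*w - 348) + n*(27*w^2 - 911*w - 1043) + 63*w^2 - 819*w - 882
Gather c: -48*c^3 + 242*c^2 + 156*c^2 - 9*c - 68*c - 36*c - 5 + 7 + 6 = -48*c^3 + 398*c^2 - 113*c + 8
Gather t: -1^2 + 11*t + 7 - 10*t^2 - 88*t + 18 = -10*t^2 - 77*t + 24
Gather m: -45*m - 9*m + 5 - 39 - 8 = -54*m - 42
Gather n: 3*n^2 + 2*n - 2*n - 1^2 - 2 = 3*n^2 - 3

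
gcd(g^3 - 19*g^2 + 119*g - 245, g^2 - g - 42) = g - 7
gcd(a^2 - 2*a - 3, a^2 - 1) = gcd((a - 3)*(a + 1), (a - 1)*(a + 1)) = a + 1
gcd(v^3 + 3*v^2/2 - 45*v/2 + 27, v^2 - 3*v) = v - 3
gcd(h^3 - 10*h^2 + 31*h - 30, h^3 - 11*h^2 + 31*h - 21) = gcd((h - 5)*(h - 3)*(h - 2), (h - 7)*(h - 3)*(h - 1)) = h - 3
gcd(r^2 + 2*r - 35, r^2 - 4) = 1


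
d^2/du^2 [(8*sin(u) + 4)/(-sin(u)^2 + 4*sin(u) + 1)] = 8*(9*sin(u)^5 + 6*sin(u)^4 + 3*sin(u)^2 - 3*sin(u)/2 + 3*sin(3*u) - sin(5*u)/2 - 9)/(sin(u)^2 - 4*sin(u) - 1)^3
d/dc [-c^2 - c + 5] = -2*c - 1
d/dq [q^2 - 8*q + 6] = 2*q - 8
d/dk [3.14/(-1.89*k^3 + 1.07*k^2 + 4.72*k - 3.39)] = (17.8038*k^2 - 6.7196*k - 14.8208)/(1.89*k^3 - 1.07*k^2 - 4.72*k + 3.39)^2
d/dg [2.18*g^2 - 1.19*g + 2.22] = 4.36*g - 1.19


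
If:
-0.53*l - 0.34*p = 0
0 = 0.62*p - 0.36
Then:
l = -0.37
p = 0.58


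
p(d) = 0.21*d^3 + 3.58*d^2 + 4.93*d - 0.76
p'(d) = 0.63*d^2 + 7.16*d + 4.93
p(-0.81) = -2.52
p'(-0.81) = -0.46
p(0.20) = 0.37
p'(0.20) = 6.39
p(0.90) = 6.73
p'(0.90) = 11.88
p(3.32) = 62.75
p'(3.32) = 35.65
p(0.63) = 3.82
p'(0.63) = 9.69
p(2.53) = 38.03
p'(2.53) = 27.08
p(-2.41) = 5.21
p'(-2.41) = -8.67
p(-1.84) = 0.98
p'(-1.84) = -6.11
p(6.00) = 203.06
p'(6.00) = 70.57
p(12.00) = 936.80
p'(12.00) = 181.57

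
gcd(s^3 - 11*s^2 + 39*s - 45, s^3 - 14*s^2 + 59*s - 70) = s - 5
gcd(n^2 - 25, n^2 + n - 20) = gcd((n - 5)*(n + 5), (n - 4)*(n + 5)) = n + 5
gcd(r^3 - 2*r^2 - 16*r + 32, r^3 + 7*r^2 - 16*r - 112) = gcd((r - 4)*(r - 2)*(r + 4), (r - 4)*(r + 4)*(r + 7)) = r^2 - 16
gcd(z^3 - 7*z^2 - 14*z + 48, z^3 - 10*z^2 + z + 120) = z^2 - 5*z - 24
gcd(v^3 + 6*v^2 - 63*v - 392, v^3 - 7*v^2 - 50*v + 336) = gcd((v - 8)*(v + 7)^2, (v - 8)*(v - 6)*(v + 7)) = v^2 - v - 56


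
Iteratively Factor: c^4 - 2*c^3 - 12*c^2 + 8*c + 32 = (c - 2)*(c^3 - 12*c - 16) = (c - 4)*(c - 2)*(c^2 + 4*c + 4) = (c - 4)*(c - 2)*(c + 2)*(c + 2)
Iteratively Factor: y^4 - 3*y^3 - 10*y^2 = (y)*(y^3 - 3*y^2 - 10*y) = y*(y - 5)*(y^2 + 2*y) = y^2*(y - 5)*(y + 2)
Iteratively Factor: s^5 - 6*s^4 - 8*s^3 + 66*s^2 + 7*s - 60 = (s + 3)*(s^4 - 9*s^3 + 19*s^2 + 9*s - 20) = (s - 1)*(s + 3)*(s^3 - 8*s^2 + 11*s + 20) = (s - 4)*(s - 1)*(s + 3)*(s^2 - 4*s - 5) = (s - 5)*(s - 4)*(s - 1)*(s + 3)*(s + 1)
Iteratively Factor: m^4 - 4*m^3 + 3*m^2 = (m)*(m^3 - 4*m^2 + 3*m) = m*(m - 1)*(m^2 - 3*m) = m*(m - 3)*(m - 1)*(m)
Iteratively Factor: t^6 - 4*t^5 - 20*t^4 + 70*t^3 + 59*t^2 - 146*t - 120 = (t + 1)*(t^5 - 5*t^4 - 15*t^3 + 85*t^2 - 26*t - 120) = (t - 5)*(t + 1)*(t^4 - 15*t^2 + 10*t + 24) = (t - 5)*(t + 1)^2*(t^3 - t^2 - 14*t + 24) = (t - 5)*(t - 3)*(t + 1)^2*(t^2 + 2*t - 8) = (t - 5)*(t - 3)*(t - 2)*(t + 1)^2*(t + 4)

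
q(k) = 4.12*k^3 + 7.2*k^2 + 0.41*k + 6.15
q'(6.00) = 531.77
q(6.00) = 1157.73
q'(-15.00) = 2565.41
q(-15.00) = -12285.00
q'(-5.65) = 313.61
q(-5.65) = -509.42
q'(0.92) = 24.12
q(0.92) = 15.83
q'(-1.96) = 19.67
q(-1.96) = 1.98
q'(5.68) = 480.97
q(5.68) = 995.76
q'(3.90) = 244.57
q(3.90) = 361.66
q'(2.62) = 122.98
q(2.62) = 130.74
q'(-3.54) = 104.32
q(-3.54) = -87.84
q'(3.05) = 159.31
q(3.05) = 191.27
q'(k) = 12.36*k^2 + 14.4*k + 0.41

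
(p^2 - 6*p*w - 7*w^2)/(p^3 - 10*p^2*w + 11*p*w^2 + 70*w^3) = (p + w)/(p^2 - 3*p*w - 10*w^2)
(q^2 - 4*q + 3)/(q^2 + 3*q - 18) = (q - 1)/(q + 6)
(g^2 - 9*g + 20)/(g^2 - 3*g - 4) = (g - 5)/(g + 1)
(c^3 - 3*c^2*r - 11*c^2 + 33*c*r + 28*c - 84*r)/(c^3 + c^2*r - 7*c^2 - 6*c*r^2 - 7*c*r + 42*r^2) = (-c^2 + 3*c*r + 4*c - 12*r)/(-c^2 - c*r + 6*r^2)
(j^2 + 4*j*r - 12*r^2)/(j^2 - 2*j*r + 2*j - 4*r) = (j + 6*r)/(j + 2)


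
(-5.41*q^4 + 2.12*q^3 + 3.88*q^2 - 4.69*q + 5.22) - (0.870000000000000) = -5.41*q^4 + 2.12*q^3 + 3.88*q^2 - 4.69*q + 4.35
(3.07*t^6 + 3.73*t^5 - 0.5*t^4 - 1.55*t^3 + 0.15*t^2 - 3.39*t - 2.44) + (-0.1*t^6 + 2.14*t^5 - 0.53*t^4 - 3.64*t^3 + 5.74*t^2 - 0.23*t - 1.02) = 2.97*t^6 + 5.87*t^5 - 1.03*t^4 - 5.19*t^3 + 5.89*t^2 - 3.62*t - 3.46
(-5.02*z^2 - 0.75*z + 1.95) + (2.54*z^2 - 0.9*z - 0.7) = -2.48*z^2 - 1.65*z + 1.25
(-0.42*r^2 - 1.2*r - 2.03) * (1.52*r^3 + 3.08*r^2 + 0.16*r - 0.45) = -0.6384*r^5 - 3.1176*r^4 - 6.8488*r^3 - 6.2554*r^2 + 0.2152*r + 0.9135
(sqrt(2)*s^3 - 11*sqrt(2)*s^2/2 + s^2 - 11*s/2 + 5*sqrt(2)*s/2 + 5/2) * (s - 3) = sqrt(2)*s^4 - 17*sqrt(2)*s^3/2 + s^3 - 17*s^2/2 + 19*sqrt(2)*s^2 - 15*sqrt(2)*s/2 + 19*s - 15/2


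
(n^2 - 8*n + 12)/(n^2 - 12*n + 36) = (n - 2)/(n - 6)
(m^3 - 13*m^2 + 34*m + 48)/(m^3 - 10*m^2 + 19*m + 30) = (m - 8)/(m - 5)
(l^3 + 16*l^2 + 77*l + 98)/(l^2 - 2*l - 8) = (l^2 + 14*l + 49)/(l - 4)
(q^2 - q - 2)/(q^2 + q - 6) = (q + 1)/(q + 3)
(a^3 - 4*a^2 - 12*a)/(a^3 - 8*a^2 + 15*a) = (a^2 - 4*a - 12)/(a^2 - 8*a + 15)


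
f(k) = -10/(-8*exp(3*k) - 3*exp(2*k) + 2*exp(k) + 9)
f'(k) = -10*(24*exp(3*k) + 6*exp(2*k) - 2*exp(k))/(-8*exp(3*k) - 3*exp(2*k) + 2*exp(k) + 9)^2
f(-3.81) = -1.11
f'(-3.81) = 0.01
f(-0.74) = -1.19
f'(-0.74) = -0.43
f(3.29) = 0.00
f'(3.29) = -0.00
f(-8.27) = -1.11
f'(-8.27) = 0.00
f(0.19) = 1.41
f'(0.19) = -9.64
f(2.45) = 0.00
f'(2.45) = -0.00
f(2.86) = 0.00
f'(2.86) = -0.00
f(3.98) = 0.00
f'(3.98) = -0.00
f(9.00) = 0.00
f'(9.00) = 0.00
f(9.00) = 0.00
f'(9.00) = 0.00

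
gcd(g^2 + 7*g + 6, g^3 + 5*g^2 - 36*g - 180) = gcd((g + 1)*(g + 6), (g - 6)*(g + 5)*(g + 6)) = g + 6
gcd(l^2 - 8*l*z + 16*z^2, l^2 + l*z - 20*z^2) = -l + 4*z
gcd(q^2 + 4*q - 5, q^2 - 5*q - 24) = 1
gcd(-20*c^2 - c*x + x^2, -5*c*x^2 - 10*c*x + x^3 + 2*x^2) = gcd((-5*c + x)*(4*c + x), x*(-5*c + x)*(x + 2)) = -5*c + x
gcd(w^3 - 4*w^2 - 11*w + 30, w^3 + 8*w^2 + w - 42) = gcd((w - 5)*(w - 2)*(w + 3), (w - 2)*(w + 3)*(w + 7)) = w^2 + w - 6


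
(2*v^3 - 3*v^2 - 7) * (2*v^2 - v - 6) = 4*v^5 - 8*v^4 - 9*v^3 + 4*v^2 + 7*v + 42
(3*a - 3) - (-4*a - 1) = 7*a - 2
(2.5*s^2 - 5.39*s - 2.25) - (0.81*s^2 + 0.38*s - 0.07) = 1.69*s^2 - 5.77*s - 2.18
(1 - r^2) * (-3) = 3*r^2 - 3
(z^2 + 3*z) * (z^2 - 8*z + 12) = z^4 - 5*z^3 - 12*z^2 + 36*z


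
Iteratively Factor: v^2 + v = (v)*(v + 1)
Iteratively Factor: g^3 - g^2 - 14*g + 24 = (g - 2)*(g^2 + g - 12) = (g - 3)*(g - 2)*(g + 4)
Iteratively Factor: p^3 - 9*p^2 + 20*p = (p - 4)*(p^2 - 5*p) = p*(p - 4)*(p - 5)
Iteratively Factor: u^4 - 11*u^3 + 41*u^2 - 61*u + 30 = (u - 2)*(u^3 - 9*u^2 + 23*u - 15) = (u - 3)*(u - 2)*(u^2 - 6*u + 5) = (u - 3)*(u - 2)*(u - 1)*(u - 5)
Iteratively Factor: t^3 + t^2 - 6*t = (t)*(t^2 + t - 6) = t*(t + 3)*(t - 2)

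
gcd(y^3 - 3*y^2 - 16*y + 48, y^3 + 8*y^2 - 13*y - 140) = y - 4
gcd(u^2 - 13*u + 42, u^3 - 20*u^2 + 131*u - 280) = u - 7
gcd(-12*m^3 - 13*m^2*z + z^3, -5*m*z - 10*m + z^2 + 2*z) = 1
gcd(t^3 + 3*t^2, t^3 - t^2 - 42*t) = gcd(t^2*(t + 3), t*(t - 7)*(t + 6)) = t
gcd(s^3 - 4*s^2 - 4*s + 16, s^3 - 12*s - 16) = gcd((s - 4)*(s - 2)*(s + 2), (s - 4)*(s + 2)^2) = s^2 - 2*s - 8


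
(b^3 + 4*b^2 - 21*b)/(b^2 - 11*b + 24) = b*(b + 7)/(b - 8)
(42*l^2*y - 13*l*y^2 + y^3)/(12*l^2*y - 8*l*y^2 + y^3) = (-7*l + y)/(-2*l + y)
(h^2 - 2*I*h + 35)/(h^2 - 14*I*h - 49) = (h + 5*I)/(h - 7*I)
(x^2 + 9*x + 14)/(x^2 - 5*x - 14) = (x + 7)/(x - 7)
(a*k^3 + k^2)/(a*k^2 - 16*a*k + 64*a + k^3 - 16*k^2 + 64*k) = k^2*(a*k + 1)/(a*k^2 - 16*a*k + 64*a + k^3 - 16*k^2 + 64*k)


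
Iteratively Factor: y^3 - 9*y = (y)*(y^2 - 9) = y*(y - 3)*(y + 3)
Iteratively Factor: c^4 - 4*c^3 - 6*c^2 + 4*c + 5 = (c + 1)*(c^3 - 5*c^2 - c + 5) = (c + 1)^2*(c^2 - 6*c + 5) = (c - 1)*(c + 1)^2*(c - 5)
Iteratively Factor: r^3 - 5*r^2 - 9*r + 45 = (r + 3)*(r^2 - 8*r + 15) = (r - 5)*(r + 3)*(r - 3)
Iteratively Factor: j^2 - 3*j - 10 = (j + 2)*(j - 5)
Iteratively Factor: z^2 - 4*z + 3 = (z - 1)*(z - 3)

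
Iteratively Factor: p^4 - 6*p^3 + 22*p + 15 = (p + 1)*(p^3 - 7*p^2 + 7*p + 15) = (p - 5)*(p + 1)*(p^2 - 2*p - 3) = (p - 5)*(p + 1)^2*(p - 3)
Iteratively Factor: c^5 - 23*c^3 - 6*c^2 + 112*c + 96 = (c + 4)*(c^4 - 4*c^3 - 7*c^2 + 22*c + 24) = (c + 1)*(c + 4)*(c^3 - 5*c^2 - 2*c + 24) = (c - 3)*(c + 1)*(c + 4)*(c^2 - 2*c - 8) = (c - 3)*(c + 1)*(c + 2)*(c + 4)*(c - 4)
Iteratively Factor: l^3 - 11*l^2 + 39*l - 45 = (l - 3)*(l^2 - 8*l + 15) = (l - 5)*(l - 3)*(l - 3)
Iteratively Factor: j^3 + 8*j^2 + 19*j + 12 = (j + 3)*(j^2 + 5*j + 4) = (j + 3)*(j + 4)*(j + 1)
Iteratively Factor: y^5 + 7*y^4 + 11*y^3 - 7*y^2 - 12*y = (y)*(y^4 + 7*y^3 + 11*y^2 - 7*y - 12) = y*(y + 1)*(y^3 + 6*y^2 + 5*y - 12) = y*(y + 1)*(y + 3)*(y^2 + 3*y - 4) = y*(y + 1)*(y + 3)*(y + 4)*(y - 1)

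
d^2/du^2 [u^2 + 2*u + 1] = 2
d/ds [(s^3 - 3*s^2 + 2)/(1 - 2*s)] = (-4*s^3 + 9*s^2 - 6*s + 4)/(4*s^2 - 4*s + 1)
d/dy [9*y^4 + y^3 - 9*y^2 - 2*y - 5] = 36*y^3 + 3*y^2 - 18*y - 2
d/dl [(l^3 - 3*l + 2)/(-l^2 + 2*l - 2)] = (-l^4 + 4*l^3 - 9*l^2 + 4*l + 2)/(l^4 - 4*l^3 + 8*l^2 - 8*l + 4)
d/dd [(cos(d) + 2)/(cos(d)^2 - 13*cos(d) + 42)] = (cos(d)^2 + 4*cos(d) - 68)*sin(d)/(cos(d)^2 - 13*cos(d) + 42)^2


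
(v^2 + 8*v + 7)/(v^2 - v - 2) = (v + 7)/(v - 2)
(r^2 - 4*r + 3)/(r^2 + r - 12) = (r - 1)/(r + 4)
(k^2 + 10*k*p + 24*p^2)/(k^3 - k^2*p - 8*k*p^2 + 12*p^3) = (k^2 + 10*k*p + 24*p^2)/(k^3 - k^2*p - 8*k*p^2 + 12*p^3)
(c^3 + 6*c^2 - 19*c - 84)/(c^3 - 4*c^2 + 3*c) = (c^3 + 6*c^2 - 19*c - 84)/(c*(c^2 - 4*c + 3))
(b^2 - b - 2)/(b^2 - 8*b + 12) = (b + 1)/(b - 6)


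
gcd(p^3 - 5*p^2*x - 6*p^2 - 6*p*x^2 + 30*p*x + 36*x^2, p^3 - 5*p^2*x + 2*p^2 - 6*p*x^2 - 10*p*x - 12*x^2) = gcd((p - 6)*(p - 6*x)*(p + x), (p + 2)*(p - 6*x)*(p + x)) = -p^2 + 5*p*x + 6*x^2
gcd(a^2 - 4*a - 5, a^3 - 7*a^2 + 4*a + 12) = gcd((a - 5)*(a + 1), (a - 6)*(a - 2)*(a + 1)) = a + 1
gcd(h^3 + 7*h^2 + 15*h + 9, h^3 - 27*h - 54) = h^2 + 6*h + 9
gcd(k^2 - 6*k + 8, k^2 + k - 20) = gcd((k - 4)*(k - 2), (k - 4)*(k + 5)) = k - 4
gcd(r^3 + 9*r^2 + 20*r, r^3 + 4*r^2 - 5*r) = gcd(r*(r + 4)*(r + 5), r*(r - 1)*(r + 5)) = r^2 + 5*r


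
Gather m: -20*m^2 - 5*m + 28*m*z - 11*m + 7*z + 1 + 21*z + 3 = -20*m^2 + m*(28*z - 16) + 28*z + 4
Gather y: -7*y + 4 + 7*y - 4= 0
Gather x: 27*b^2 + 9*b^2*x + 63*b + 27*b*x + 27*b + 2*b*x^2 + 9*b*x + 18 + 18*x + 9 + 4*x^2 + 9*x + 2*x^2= 27*b^2 + 90*b + x^2*(2*b + 6) + x*(9*b^2 + 36*b + 27) + 27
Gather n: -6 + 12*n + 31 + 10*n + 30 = 22*n + 55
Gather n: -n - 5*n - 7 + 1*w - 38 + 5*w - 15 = -6*n + 6*w - 60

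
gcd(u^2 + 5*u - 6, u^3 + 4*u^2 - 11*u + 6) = u^2 + 5*u - 6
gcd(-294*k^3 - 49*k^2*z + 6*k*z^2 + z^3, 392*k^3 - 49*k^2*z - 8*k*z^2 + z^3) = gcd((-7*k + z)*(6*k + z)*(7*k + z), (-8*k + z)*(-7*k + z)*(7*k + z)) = -49*k^2 + z^2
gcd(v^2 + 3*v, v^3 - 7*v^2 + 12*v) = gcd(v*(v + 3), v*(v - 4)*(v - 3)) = v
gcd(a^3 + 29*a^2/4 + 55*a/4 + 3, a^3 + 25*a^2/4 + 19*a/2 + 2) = a^2 + 17*a/4 + 1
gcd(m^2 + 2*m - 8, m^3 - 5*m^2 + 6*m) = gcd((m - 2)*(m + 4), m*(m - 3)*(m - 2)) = m - 2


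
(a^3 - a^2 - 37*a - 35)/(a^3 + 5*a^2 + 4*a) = (a^2 - 2*a - 35)/(a*(a + 4))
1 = 1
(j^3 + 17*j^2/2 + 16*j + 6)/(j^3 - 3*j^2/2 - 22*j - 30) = (2*j^2 + 13*j + 6)/(2*j^2 - 7*j - 30)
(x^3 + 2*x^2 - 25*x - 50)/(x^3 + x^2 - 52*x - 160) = (x^2 - 3*x - 10)/(x^2 - 4*x - 32)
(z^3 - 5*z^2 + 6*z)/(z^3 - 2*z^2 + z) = (z^2 - 5*z + 6)/(z^2 - 2*z + 1)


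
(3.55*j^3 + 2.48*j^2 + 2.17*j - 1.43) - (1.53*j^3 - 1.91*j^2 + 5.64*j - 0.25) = 2.02*j^3 + 4.39*j^2 - 3.47*j - 1.18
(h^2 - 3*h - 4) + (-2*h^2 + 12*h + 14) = -h^2 + 9*h + 10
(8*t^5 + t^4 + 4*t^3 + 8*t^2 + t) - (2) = 8*t^5 + t^4 + 4*t^3 + 8*t^2 + t - 2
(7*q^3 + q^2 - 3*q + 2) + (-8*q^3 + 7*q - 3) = -q^3 + q^2 + 4*q - 1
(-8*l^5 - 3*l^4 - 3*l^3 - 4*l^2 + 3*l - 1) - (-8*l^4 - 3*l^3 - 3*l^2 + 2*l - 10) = -8*l^5 + 5*l^4 - l^2 + l + 9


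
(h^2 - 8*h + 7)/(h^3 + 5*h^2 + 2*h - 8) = (h - 7)/(h^2 + 6*h + 8)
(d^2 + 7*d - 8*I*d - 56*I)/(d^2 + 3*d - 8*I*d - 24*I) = (d + 7)/(d + 3)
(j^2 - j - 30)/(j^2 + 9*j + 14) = (j^2 - j - 30)/(j^2 + 9*j + 14)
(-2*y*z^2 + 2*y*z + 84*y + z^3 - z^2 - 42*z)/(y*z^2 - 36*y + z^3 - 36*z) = (-2*y*z + 14*y + z^2 - 7*z)/(y*z - 6*y + z^2 - 6*z)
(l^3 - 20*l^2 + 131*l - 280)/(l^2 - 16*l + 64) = (l^2 - 12*l + 35)/(l - 8)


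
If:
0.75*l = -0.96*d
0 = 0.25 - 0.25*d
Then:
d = 1.00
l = -1.28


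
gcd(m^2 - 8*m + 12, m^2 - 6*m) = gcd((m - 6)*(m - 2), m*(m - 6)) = m - 6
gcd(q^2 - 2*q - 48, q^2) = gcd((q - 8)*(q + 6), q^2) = 1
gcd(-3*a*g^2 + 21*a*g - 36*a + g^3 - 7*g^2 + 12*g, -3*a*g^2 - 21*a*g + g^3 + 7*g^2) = 3*a - g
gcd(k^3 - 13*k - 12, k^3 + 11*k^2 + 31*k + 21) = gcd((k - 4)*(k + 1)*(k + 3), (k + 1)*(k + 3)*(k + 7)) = k^2 + 4*k + 3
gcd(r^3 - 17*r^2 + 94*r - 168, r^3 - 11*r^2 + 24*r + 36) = r - 6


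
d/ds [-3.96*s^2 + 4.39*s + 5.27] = 4.39 - 7.92*s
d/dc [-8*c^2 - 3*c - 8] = -16*c - 3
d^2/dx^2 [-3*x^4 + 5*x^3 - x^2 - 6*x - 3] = -36*x^2 + 30*x - 2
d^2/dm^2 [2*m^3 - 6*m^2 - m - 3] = 12*m - 12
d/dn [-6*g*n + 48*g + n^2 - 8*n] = -6*g + 2*n - 8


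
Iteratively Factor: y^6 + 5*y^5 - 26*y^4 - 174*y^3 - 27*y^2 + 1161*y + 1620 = (y + 3)*(y^5 + 2*y^4 - 32*y^3 - 78*y^2 + 207*y + 540) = (y + 3)^2*(y^4 - y^3 - 29*y^2 + 9*y + 180) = (y + 3)^3*(y^3 - 4*y^2 - 17*y + 60) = (y - 3)*(y + 3)^3*(y^2 - y - 20) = (y - 5)*(y - 3)*(y + 3)^3*(y + 4)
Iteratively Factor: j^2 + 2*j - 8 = (j + 4)*(j - 2)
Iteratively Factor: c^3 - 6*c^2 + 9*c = (c)*(c^2 - 6*c + 9) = c*(c - 3)*(c - 3)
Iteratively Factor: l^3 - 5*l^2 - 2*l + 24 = (l - 4)*(l^2 - l - 6) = (l - 4)*(l + 2)*(l - 3)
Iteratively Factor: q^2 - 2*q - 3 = (q + 1)*(q - 3)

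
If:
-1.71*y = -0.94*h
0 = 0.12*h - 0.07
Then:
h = 0.58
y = 0.32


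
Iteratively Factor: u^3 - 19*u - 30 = (u + 2)*(u^2 - 2*u - 15) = (u + 2)*(u + 3)*(u - 5)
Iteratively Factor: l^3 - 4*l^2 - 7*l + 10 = (l + 2)*(l^2 - 6*l + 5) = (l - 1)*(l + 2)*(l - 5)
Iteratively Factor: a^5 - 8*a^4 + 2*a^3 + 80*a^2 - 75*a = (a - 1)*(a^4 - 7*a^3 - 5*a^2 + 75*a) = (a - 5)*(a - 1)*(a^3 - 2*a^2 - 15*a) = (a - 5)*(a - 1)*(a + 3)*(a^2 - 5*a) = a*(a - 5)*(a - 1)*(a + 3)*(a - 5)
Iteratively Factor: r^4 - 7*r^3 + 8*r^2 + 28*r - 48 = (r + 2)*(r^3 - 9*r^2 + 26*r - 24) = (r - 3)*(r + 2)*(r^2 - 6*r + 8) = (r - 3)*(r - 2)*(r + 2)*(r - 4)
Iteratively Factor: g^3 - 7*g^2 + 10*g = (g - 2)*(g^2 - 5*g) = g*(g - 2)*(g - 5)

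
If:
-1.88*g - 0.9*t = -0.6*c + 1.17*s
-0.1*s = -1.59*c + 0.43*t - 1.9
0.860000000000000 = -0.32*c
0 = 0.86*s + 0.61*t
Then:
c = -2.69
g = -0.61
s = 4.69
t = -6.61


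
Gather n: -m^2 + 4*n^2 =-m^2 + 4*n^2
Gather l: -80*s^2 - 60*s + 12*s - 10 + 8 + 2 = -80*s^2 - 48*s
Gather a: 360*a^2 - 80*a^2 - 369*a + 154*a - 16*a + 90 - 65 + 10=280*a^2 - 231*a + 35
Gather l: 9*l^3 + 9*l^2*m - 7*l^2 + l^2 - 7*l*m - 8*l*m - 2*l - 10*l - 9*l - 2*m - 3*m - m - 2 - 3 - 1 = 9*l^3 + l^2*(9*m - 6) + l*(-15*m - 21) - 6*m - 6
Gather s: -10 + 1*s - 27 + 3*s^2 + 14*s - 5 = 3*s^2 + 15*s - 42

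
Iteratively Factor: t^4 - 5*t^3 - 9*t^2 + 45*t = (t)*(t^3 - 5*t^2 - 9*t + 45) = t*(t - 3)*(t^2 - 2*t - 15) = t*(t - 3)*(t + 3)*(t - 5)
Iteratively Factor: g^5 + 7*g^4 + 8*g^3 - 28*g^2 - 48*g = (g - 2)*(g^4 + 9*g^3 + 26*g^2 + 24*g) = g*(g - 2)*(g^3 + 9*g^2 + 26*g + 24) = g*(g - 2)*(g + 4)*(g^2 + 5*g + 6) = g*(g - 2)*(g + 2)*(g + 4)*(g + 3)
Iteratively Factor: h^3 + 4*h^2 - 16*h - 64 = (h - 4)*(h^2 + 8*h + 16) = (h - 4)*(h + 4)*(h + 4)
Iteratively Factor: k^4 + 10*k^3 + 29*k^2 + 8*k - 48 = (k + 3)*(k^3 + 7*k^2 + 8*k - 16) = (k + 3)*(k + 4)*(k^2 + 3*k - 4) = (k - 1)*(k + 3)*(k + 4)*(k + 4)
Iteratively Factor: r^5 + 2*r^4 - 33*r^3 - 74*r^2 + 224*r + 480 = (r + 2)*(r^4 - 33*r^2 - 8*r + 240) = (r - 5)*(r + 2)*(r^3 + 5*r^2 - 8*r - 48) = (r - 5)*(r - 3)*(r + 2)*(r^2 + 8*r + 16) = (r - 5)*(r - 3)*(r + 2)*(r + 4)*(r + 4)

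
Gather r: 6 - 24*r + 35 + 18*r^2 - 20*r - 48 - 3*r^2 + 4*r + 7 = 15*r^2 - 40*r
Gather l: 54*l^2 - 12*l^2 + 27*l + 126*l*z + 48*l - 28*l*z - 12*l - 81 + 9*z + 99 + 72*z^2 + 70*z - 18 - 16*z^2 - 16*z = 42*l^2 + l*(98*z + 63) + 56*z^2 + 63*z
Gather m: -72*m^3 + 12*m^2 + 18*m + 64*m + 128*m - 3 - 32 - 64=-72*m^3 + 12*m^2 + 210*m - 99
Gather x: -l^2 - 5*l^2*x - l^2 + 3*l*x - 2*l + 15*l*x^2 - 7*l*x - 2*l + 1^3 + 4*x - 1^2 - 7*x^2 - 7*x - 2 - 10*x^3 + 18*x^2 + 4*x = -2*l^2 - 4*l - 10*x^3 + x^2*(15*l + 11) + x*(-5*l^2 - 4*l + 1) - 2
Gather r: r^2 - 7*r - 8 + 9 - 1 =r^2 - 7*r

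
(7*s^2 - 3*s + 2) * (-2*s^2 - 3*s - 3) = -14*s^4 - 15*s^3 - 16*s^2 + 3*s - 6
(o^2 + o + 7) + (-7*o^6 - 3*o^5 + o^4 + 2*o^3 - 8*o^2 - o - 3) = -7*o^6 - 3*o^5 + o^4 + 2*o^3 - 7*o^2 + 4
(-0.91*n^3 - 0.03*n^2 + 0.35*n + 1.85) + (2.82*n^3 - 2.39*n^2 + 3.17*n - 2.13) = 1.91*n^3 - 2.42*n^2 + 3.52*n - 0.28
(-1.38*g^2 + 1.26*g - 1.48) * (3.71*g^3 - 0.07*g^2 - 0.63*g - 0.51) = -5.1198*g^5 + 4.7712*g^4 - 4.7096*g^3 + 0.0135999999999999*g^2 + 0.2898*g + 0.7548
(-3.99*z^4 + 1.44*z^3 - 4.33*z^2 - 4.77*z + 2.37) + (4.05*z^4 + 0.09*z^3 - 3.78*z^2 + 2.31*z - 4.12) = 0.0599999999999996*z^4 + 1.53*z^3 - 8.11*z^2 - 2.46*z - 1.75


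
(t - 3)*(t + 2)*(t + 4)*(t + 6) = t^4 + 9*t^3 + 8*t^2 - 84*t - 144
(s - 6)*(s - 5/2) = s^2 - 17*s/2 + 15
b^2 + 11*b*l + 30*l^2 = (b + 5*l)*(b + 6*l)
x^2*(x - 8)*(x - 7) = x^4 - 15*x^3 + 56*x^2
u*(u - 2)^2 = u^3 - 4*u^2 + 4*u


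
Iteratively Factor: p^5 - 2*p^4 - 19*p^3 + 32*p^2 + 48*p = (p + 4)*(p^4 - 6*p^3 + 5*p^2 + 12*p) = (p - 4)*(p + 4)*(p^3 - 2*p^2 - 3*p) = (p - 4)*(p - 3)*(p + 4)*(p^2 + p) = p*(p - 4)*(p - 3)*(p + 4)*(p + 1)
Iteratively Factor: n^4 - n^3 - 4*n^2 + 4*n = (n - 2)*(n^3 + n^2 - 2*n) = n*(n - 2)*(n^2 + n - 2) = n*(n - 2)*(n + 2)*(n - 1)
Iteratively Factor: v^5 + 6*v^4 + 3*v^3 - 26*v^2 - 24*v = (v + 3)*(v^4 + 3*v^3 - 6*v^2 - 8*v) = v*(v + 3)*(v^3 + 3*v^2 - 6*v - 8) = v*(v + 3)*(v + 4)*(v^2 - v - 2) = v*(v - 2)*(v + 3)*(v + 4)*(v + 1)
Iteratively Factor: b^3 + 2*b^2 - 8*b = (b - 2)*(b^2 + 4*b) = b*(b - 2)*(b + 4)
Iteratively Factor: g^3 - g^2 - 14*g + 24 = (g + 4)*(g^2 - 5*g + 6) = (g - 2)*(g + 4)*(g - 3)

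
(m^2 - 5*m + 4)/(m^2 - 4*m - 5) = (-m^2 + 5*m - 4)/(-m^2 + 4*m + 5)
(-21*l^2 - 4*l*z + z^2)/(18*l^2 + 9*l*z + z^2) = (-7*l + z)/(6*l + z)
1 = 1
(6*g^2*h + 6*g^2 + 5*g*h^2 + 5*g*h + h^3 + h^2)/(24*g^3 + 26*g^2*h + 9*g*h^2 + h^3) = (h + 1)/(4*g + h)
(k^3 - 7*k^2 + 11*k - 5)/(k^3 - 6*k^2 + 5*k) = (k - 1)/k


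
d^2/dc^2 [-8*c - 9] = 0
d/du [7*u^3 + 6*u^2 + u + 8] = 21*u^2 + 12*u + 1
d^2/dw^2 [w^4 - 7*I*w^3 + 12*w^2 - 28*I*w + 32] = 12*w^2 - 42*I*w + 24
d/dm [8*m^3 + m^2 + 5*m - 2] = 24*m^2 + 2*m + 5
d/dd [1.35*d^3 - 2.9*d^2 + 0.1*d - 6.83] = 4.05*d^2 - 5.8*d + 0.1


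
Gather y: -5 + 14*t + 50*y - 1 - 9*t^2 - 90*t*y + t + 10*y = -9*t^2 + 15*t + y*(60 - 90*t) - 6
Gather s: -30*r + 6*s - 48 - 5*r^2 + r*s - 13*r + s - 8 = -5*r^2 - 43*r + s*(r + 7) - 56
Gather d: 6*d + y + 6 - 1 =6*d + y + 5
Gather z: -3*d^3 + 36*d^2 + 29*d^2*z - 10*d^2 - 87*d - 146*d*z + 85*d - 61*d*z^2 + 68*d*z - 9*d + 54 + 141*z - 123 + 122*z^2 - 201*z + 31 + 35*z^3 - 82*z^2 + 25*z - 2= -3*d^3 + 26*d^2 - 11*d + 35*z^3 + z^2*(40 - 61*d) + z*(29*d^2 - 78*d - 35) - 40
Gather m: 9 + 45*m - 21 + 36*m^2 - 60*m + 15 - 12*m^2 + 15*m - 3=24*m^2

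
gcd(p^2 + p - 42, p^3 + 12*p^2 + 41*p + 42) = p + 7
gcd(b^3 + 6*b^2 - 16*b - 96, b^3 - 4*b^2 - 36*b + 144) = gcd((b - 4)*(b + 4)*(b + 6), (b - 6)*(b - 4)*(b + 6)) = b^2 + 2*b - 24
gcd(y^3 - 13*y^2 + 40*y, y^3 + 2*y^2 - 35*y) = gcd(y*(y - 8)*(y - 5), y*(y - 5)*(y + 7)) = y^2 - 5*y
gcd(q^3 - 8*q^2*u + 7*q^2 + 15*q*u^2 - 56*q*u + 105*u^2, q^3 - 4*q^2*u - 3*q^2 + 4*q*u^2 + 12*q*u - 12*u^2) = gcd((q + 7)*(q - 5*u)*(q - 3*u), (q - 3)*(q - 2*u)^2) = 1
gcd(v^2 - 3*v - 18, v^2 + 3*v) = v + 3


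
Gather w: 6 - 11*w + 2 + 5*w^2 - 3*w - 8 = 5*w^2 - 14*w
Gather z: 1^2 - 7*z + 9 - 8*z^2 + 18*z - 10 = -8*z^2 + 11*z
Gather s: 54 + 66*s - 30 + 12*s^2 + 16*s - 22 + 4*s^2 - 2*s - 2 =16*s^2 + 80*s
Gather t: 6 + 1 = 7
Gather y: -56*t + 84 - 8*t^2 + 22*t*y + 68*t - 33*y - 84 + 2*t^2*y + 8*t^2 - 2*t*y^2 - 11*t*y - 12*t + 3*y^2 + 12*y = y^2*(3 - 2*t) + y*(2*t^2 + 11*t - 21)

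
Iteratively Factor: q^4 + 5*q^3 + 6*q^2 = (q + 2)*(q^3 + 3*q^2) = (q + 2)*(q + 3)*(q^2) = q*(q + 2)*(q + 3)*(q)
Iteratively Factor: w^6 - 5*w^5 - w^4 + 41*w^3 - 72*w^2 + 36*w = (w - 2)*(w^5 - 3*w^4 - 7*w^3 + 27*w^2 - 18*w) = (w - 3)*(w - 2)*(w^4 - 7*w^2 + 6*w) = (w - 3)*(w - 2)*(w + 3)*(w^3 - 3*w^2 + 2*w) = w*(w - 3)*(w - 2)*(w + 3)*(w^2 - 3*w + 2) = w*(w - 3)*(w - 2)^2*(w + 3)*(w - 1)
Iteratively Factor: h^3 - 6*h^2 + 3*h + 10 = (h + 1)*(h^2 - 7*h + 10) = (h - 2)*(h + 1)*(h - 5)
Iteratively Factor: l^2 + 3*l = (l + 3)*(l)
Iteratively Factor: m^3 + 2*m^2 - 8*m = (m + 4)*(m^2 - 2*m) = m*(m + 4)*(m - 2)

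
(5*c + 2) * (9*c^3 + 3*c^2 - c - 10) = 45*c^4 + 33*c^3 + c^2 - 52*c - 20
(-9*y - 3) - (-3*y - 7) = 4 - 6*y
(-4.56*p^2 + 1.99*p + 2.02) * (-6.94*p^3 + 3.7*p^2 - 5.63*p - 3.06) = 31.6464*p^5 - 30.6826*p^4 + 19.017*p^3 + 10.2239*p^2 - 17.462*p - 6.1812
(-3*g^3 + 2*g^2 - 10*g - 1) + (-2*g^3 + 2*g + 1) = -5*g^3 + 2*g^2 - 8*g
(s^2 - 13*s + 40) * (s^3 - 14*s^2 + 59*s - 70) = s^5 - 27*s^4 + 281*s^3 - 1397*s^2 + 3270*s - 2800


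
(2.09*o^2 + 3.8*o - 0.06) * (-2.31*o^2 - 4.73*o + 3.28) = -4.8279*o^4 - 18.6637*o^3 - 10.9802*o^2 + 12.7478*o - 0.1968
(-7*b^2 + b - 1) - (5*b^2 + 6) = -12*b^2 + b - 7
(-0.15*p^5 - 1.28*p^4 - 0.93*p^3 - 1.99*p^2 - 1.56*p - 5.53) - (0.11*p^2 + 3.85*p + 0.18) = -0.15*p^5 - 1.28*p^4 - 0.93*p^3 - 2.1*p^2 - 5.41*p - 5.71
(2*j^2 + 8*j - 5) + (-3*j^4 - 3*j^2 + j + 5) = -3*j^4 - j^2 + 9*j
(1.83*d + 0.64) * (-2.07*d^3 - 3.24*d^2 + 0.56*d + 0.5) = -3.7881*d^4 - 7.254*d^3 - 1.0488*d^2 + 1.2734*d + 0.32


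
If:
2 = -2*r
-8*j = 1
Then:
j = -1/8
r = -1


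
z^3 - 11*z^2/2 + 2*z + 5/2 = (z - 5)*(z - 1)*(z + 1/2)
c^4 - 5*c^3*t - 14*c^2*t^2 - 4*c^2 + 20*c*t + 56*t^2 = (c - 2)*(c + 2)*(c - 7*t)*(c + 2*t)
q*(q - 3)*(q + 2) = q^3 - q^2 - 6*q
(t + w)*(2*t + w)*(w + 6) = 2*t^2*w + 12*t^2 + 3*t*w^2 + 18*t*w + w^3 + 6*w^2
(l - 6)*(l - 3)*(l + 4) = l^3 - 5*l^2 - 18*l + 72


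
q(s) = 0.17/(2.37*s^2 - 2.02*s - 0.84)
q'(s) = 0.17*(2.02 - 4.74*s)/(2.37*s^2 - 2.02*s - 0.84)^2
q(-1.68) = 0.02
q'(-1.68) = 0.02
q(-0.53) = 0.19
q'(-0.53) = 0.96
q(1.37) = 0.20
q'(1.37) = -1.08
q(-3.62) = 0.00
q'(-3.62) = 0.00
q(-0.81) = 0.07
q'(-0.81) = 0.18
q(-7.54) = 0.00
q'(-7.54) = 0.00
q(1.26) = 0.45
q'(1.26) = -4.72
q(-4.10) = 0.00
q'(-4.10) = 0.00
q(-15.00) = 0.00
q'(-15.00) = 0.00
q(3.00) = 0.01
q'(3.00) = -0.01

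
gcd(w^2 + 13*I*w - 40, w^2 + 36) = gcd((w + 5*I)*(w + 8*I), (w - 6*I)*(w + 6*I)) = 1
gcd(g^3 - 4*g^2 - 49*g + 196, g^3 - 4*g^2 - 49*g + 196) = g^3 - 4*g^2 - 49*g + 196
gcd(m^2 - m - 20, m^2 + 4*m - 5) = 1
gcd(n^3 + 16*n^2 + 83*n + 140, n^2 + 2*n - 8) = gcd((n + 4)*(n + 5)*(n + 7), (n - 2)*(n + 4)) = n + 4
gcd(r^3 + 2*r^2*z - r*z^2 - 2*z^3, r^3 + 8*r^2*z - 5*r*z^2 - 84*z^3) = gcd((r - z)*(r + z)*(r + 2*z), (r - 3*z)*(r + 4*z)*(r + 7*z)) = 1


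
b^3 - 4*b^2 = b^2*(b - 4)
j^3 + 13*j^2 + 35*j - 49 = (j - 1)*(j + 7)^2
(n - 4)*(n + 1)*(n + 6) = n^3 + 3*n^2 - 22*n - 24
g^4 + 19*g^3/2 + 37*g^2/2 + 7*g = g*(g + 1/2)*(g + 2)*(g + 7)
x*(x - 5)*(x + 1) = x^3 - 4*x^2 - 5*x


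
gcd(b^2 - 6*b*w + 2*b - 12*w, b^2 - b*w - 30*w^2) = -b + 6*w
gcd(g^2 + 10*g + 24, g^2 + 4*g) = g + 4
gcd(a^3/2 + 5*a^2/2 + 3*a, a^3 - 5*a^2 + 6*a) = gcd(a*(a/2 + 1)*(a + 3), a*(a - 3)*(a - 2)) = a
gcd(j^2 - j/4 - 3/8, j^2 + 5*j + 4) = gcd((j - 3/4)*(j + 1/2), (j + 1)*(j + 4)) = 1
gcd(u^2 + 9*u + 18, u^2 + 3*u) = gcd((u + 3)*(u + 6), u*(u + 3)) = u + 3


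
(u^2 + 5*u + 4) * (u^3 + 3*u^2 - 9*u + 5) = u^5 + 8*u^4 + 10*u^3 - 28*u^2 - 11*u + 20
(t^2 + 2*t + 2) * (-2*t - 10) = -2*t^3 - 14*t^2 - 24*t - 20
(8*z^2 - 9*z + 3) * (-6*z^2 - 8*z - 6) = -48*z^4 - 10*z^3 + 6*z^2 + 30*z - 18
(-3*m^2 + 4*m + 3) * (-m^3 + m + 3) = 3*m^5 - 4*m^4 - 6*m^3 - 5*m^2 + 15*m + 9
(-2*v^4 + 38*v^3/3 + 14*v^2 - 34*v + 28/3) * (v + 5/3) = -2*v^5 + 28*v^4/3 + 316*v^3/9 - 32*v^2/3 - 142*v/3 + 140/9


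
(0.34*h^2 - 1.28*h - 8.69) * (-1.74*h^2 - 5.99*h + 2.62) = -0.5916*h^4 + 0.190599999999999*h^3 + 23.6786*h^2 + 48.6995*h - 22.7678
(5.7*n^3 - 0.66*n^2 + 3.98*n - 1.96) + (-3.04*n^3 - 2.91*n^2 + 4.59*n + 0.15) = 2.66*n^3 - 3.57*n^2 + 8.57*n - 1.81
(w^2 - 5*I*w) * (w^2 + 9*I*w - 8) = w^4 + 4*I*w^3 + 37*w^2 + 40*I*w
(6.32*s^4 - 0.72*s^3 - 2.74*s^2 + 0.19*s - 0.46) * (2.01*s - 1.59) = 12.7032*s^5 - 11.496*s^4 - 4.3626*s^3 + 4.7385*s^2 - 1.2267*s + 0.7314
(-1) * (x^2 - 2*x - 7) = -x^2 + 2*x + 7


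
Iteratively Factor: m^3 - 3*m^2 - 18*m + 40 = (m + 4)*(m^2 - 7*m + 10) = (m - 2)*(m + 4)*(m - 5)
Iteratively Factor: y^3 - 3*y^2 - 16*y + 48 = (y + 4)*(y^2 - 7*y + 12) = (y - 3)*(y + 4)*(y - 4)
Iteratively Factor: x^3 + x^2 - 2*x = (x - 1)*(x^2 + 2*x) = x*(x - 1)*(x + 2)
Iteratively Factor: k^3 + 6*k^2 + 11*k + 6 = (k + 3)*(k^2 + 3*k + 2) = (k + 2)*(k + 3)*(k + 1)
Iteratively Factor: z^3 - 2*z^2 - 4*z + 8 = (z + 2)*(z^2 - 4*z + 4) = (z - 2)*(z + 2)*(z - 2)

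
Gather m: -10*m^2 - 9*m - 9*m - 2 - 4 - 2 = -10*m^2 - 18*m - 8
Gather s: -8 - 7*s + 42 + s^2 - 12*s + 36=s^2 - 19*s + 70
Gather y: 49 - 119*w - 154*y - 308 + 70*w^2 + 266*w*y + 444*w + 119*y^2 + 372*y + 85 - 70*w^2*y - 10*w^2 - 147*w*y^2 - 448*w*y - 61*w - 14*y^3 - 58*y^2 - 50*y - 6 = 60*w^2 + 264*w - 14*y^3 + y^2*(61 - 147*w) + y*(-70*w^2 - 182*w + 168) - 180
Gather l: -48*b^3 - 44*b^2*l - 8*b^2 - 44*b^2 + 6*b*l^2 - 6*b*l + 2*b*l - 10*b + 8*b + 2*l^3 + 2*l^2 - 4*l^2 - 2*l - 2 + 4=-48*b^3 - 52*b^2 - 2*b + 2*l^3 + l^2*(6*b - 2) + l*(-44*b^2 - 4*b - 2) + 2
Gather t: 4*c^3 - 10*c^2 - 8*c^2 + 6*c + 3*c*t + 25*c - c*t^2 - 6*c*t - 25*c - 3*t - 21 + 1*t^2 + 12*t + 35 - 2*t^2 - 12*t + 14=4*c^3 - 18*c^2 + 6*c + t^2*(-c - 1) + t*(-3*c - 3) + 28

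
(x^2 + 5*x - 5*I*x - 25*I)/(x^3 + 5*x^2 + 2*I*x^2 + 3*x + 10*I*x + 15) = (x - 5*I)/(x^2 + 2*I*x + 3)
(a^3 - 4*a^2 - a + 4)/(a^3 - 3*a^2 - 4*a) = (a - 1)/a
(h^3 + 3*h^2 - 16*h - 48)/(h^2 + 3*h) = h - 16/h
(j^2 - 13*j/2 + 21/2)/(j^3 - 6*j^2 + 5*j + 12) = (j - 7/2)/(j^2 - 3*j - 4)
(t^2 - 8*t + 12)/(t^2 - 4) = (t - 6)/(t + 2)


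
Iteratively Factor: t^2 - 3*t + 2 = (t - 1)*(t - 2)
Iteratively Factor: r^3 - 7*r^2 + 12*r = (r)*(r^2 - 7*r + 12) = r*(r - 3)*(r - 4)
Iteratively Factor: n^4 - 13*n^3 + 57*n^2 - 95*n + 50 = (n - 5)*(n^3 - 8*n^2 + 17*n - 10) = (n - 5)*(n - 1)*(n^2 - 7*n + 10) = (n - 5)*(n - 2)*(n - 1)*(n - 5)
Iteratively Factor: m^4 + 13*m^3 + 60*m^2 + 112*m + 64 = (m + 4)*(m^3 + 9*m^2 + 24*m + 16) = (m + 4)^2*(m^2 + 5*m + 4) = (m + 4)^3*(m + 1)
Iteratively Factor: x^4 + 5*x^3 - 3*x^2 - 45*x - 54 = (x + 3)*(x^3 + 2*x^2 - 9*x - 18) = (x + 3)^2*(x^2 - x - 6) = (x - 3)*(x + 3)^2*(x + 2)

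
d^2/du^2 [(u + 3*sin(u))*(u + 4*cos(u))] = -3*u*sin(u) - 4*u*cos(u) - 8*sin(u) - 24*sin(2*u) + 6*cos(u) + 2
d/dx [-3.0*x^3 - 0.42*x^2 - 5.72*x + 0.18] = -9.0*x^2 - 0.84*x - 5.72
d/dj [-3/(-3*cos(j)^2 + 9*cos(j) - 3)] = (2*cos(j) - 3)*sin(j)/(cos(j)^2 - 3*cos(j) + 1)^2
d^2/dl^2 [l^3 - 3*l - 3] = 6*l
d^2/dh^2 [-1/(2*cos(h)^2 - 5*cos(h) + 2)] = (-16*sin(h)^4 + 17*sin(h)^2 - 95*cos(h)/2 + 15*cos(3*h)/2 + 41)/(2*sin(h)^2 + 5*cos(h) - 4)^3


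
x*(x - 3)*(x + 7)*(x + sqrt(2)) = x^4 + sqrt(2)*x^3 + 4*x^3 - 21*x^2 + 4*sqrt(2)*x^2 - 21*sqrt(2)*x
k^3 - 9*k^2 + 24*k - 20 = (k - 5)*(k - 2)^2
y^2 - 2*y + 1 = (y - 1)^2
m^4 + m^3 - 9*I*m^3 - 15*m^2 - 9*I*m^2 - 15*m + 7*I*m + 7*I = (m + 1)*(m - 7*I)*(m - I)^2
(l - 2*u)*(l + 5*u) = l^2 + 3*l*u - 10*u^2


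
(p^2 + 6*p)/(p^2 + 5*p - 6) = p/(p - 1)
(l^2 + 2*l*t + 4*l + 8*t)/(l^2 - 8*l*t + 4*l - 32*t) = (-l - 2*t)/(-l + 8*t)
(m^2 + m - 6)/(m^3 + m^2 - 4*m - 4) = (m + 3)/(m^2 + 3*m + 2)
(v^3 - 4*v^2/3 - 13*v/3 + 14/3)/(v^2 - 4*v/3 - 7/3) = (v^2 + v - 2)/(v + 1)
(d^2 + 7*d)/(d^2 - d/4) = 4*(d + 7)/(4*d - 1)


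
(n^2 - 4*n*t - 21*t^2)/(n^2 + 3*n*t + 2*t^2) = (n^2 - 4*n*t - 21*t^2)/(n^2 + 3*n*t + 2*t^2)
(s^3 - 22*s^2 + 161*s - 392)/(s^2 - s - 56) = (s^2 - 14*s + 49)/(s + 7)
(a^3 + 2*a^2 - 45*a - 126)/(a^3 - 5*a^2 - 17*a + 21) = (a + 6)/(a - 1)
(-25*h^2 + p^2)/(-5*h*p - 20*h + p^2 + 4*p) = (5*h + p)/(p + 4)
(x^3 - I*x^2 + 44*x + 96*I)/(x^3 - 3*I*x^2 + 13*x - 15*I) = (x^2 - 4*I*x + 32)/(x^2 - 6*I*x - 5)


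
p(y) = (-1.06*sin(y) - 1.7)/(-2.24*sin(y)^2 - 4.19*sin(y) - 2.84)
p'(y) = (4.48*sin(y)*cos(y) + 4.19*cos(y))*(-1.06*sin(y) - 1.7)/(-2.24*sin(y)^2 - 4.19*sin(y) - 2.84)^2 - 1.06*cos(y)/(-2.24*sin(y)^2 - 4.19*sin(y) - 2.84) = (-7.616*sin(y) + 1.1872*cos(2*y) - 5.2998)*cos(y)/(2.24*sin(y)^2 + 4.19*sin(y) + 2.84)^2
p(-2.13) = 0.89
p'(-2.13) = -0.42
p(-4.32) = 0.31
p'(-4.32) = 0.07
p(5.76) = 0.90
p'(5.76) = -0.46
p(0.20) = 0.51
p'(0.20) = -0.40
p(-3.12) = 0.61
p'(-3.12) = 0.52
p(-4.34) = 0.31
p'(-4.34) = 0.06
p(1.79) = 0.30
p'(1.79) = 0.04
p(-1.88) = 0.78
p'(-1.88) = -0.39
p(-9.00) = 0.85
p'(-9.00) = 0.56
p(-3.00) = 0.68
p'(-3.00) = 0.58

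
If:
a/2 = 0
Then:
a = 0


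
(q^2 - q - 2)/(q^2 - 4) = (q + 1)/(q + 2)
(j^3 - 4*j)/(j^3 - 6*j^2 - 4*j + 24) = j/(j - 6)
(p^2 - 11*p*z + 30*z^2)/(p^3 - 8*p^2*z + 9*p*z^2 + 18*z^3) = (-p + 5*z)/(-p^2 + 2*p*z + 3*z^2)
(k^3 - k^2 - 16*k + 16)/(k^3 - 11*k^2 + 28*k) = (k^2 + 3*k - 4)/(k*(k - 7))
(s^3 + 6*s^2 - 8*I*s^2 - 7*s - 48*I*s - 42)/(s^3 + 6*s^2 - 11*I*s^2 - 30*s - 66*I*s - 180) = (s^2 - 8*I*s - 7)/(s^2 - 11*I*s - 30)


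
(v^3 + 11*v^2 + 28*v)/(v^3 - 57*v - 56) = v*(v + 4)/(v^2 - 7*v - 8)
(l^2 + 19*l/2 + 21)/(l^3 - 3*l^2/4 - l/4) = 2*(2*l^2 + 19*l + 42)/(l*(4*l^2 - 3*l - 1))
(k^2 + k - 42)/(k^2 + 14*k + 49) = (k - 6)/(k + 7)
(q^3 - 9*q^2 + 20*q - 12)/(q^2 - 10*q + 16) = (q^2 - 7*q + 6)/(q - 8)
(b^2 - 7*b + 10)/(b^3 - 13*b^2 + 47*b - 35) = (b - 2)/(b^2 - 8*b + 7)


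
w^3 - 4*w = w*(w - 2)*(w + 2)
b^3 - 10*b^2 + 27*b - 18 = (b - 6)*(b - 3)*(b - 1)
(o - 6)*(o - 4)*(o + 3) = o^3 - 7*o^2 - 6*o + 72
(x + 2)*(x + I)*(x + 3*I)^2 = x^4 + 2*x^3 + 7*I*x^3 - 15*x^2 + 14*I*x^2 - 30*x - 9*I*x - 18*I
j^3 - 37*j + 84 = (j - 4)*(j - 3)*(j + 7)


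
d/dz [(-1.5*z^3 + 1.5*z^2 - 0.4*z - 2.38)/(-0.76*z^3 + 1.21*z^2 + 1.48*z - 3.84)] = (-4.44089209850063e-16*z^5 - 0.675*z^4 - 5.048*z^3 + 14.5576*z^2 - 5.7604*z + 5.0584)/(0.5776*z^6 - 1.8392*z^5 - 0.7855*z^4 + 9.4184*z^3 - 7.1024*z^2 - 11.3664*z + 14.7456)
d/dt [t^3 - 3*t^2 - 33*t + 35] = 3*t^2 - 6*t - 33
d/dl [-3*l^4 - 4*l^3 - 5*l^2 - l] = -12*l^3 - 12*l^2 - 10*l - 1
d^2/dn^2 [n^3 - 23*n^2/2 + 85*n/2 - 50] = 6*n - 23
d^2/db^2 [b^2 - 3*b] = 2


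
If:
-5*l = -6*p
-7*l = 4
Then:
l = -4/7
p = -10/21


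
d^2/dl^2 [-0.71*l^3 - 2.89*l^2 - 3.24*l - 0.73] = -4.26*l - 5.78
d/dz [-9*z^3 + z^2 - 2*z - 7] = -27*z^2 + 2*z - 2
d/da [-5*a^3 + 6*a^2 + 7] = 3*a*(4 - 5*a)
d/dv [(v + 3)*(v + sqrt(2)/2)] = 2*v + sqrt(2)/2 + 3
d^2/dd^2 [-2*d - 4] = 0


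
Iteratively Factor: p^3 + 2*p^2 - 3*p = (p)*(p^2 + 2*p - 3) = p*(p + 3)*(p - 1)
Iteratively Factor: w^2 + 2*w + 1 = (w + 1)*(w + 1)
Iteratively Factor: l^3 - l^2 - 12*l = (l)*(l^2 - l - 12) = l*(l + 3)*(l - 4)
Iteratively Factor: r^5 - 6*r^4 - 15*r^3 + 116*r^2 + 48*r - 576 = (r + 3)*(r^4 - 9*r^3 + 12*r^2 + 80*r - 192) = (r - 4)*(r + 3)*(r^3 - 5*r^2 - 8*r + 48) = (r - 4)^2*(r + 3)*(r^2 - r - 12) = (r - 4)^2*(r + 3)^2*(r - 4)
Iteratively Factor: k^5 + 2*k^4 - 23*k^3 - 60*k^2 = (k - 5)*(k^4 + 7*k^3 + 12*k^2) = k*(k - 5)*(k^3 + 7*k^2 + 12*k) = k*(k - 5)*(k + 4)*(k^2 + 3*k) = k^2*(k - 5)*(k + 4)*(k + 3)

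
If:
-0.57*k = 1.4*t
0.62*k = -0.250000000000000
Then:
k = -0.40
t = 0.16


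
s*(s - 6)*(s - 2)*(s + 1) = s^4 - 7*s^3 + 4*s^2 + 12*s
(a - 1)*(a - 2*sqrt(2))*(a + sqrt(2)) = a^3 - sqrt(2)*a^2 - a^2 - 4*a + sqrt(2)*a + 4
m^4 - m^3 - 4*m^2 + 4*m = m*(m - 2)*(m - 1)*(m + 2)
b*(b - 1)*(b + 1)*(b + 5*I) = b^4 + 5*I*b^3 - b^2 - 5*I*b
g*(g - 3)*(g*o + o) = g^3*o - 2*g^2*o - 3*g*o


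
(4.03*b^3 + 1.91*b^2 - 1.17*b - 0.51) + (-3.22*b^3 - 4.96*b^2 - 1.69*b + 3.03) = 0.81*b^3 - 3.05*b^2 - 2.86*b + 2.52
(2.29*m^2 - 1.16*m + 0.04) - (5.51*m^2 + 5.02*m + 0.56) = -3.22*m^2 - 6.18*m - 0.52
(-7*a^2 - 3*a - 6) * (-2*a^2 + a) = 14*a^4 - a^3 + 9*a^2 - 6*a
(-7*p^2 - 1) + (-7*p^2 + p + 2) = -14*p^2 + p + 1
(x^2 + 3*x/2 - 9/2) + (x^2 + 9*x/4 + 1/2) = 2*x^2 + 15*x/4 - 4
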